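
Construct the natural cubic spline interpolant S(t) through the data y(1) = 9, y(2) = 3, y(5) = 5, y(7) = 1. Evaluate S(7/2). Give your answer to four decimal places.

Let M_i = S''(x_i). Step sizes h_i = 1, 3, 2; slopes of the chords Δ_i = (y_(i+1) - y_i)/h_i = -6, 2/3, -2.
  1·M_0 + 8·M_1 + 3·M_2 = 6(Δ_1 - Δ_0) = 40
  3·M_1 + 10·M_2 + 2·M_3 = 6(Δ_2 - Δ_1) = -16
Natural end conditions: M_0 = M_3 = 0.
Solving: M_0 = 0, M_1 = 448/71, M_2 = -248/71, M_3 = 0.
On [2, 5], S(t) = 3 - 830/213·(t - 2) + 224/71·(t - 2)² - 116/213·(t - 2)³.
With (t - 2) = 3/2: S(7/2) = 343/142.

2.4155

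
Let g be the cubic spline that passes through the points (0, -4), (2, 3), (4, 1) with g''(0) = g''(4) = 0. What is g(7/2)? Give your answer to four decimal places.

2.0273

Write σ_i for g''(x_i). With h_i = 2, 2 and divided differences Δ_i = 7/2, -1, the continuity of g' gives the tridiagonal system
  2·σ_0 + 8·σ_1 + 2·σ_2 = 6(Δ_1 - Δ_0) = -27
Natural end conditions: σ_0 = σ_2 = 0.
Forward elimination and back-substitution give σ_0 = 0, σ_1 = -27/8, σ_2 = 0.
On [2, 4], g(t) = 3 + 5/4·(t - 2) - 27/16·(t - 2)² + 9/32·(t - 2)³.
With (t - 2) = 3/2: g(7/2) = 519/256.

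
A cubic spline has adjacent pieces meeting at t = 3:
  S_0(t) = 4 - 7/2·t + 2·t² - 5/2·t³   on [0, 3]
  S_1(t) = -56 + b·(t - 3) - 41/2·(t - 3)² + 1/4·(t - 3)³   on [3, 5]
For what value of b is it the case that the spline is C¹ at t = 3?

-59

S_0'(t) = -7/2 + 4·t - 15/2·t², so S_0'(3) = -59. On the right, S_1'(3) = b, so b = -59.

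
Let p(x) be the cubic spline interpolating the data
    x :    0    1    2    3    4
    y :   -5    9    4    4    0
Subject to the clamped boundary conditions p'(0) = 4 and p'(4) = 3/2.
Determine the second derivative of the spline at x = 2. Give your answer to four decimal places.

Write M_i for p''(x_i). With h_i = 1, 1, 1, 1 and divided differences Δ_i = 14, -5, 0, -4, the continuity of p' gives the tridiagonal system
  1·M_0 + 4·M_1 + 1·M_2 = 6(Δ_1 - Δ_0) = -114
  1·M_1 + 4·M_2 + 1·M_3 = 6(Δ_2 - Δ_1) = 30
  1·M_2 + 4·M_3 + 1·M_4 = 6(Δ_3 - Δ_2) = -24
Clamped end conditions give two more equations: 2h_0·M_0 + h_0·M_1 = 6(Δ_0 - p'(0)) = 60 and h_3·M_3 + 2h_3·M_4 = 6(p'(4) - Δ_3) = 33.
Forward elimination and back-substitution give M_0 = 3025/56, M_1 = -1345/28, M_2 = 193/8, M_3 = -517/28, M_4 = 1441/56.

24.1250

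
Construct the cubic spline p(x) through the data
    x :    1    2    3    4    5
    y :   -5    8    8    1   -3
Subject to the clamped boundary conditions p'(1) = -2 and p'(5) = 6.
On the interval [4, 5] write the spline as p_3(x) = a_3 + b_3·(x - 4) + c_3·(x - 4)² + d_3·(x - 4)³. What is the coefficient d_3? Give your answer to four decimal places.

Let M_i = p''(x_i). Step sizes h_i = 1, 1, 1, 1; slopes of the chords Δ_i = (y_(i+1) - y_i)/h_i = 13, 0, -7, -4.
  1·M_0 + 4·M_1 + 1·M_2 = 6(Δ_1 - Δ_0) = -78
  1·M_1 + 4·M_2 + 1·M_3 = 6(Δ_2 - Δ_1) = -42
  1·M_2 + 4·M_3 + 1·M_4 = 6(Δ_3 - Δ_2) = 18
Clamped end conditions give two more equations: 2h_0·M_0 + h_0·M_1 = 6(Δ_0 - p'(1)) = 90 and h_3·M_3 + 2h_3·M_4 = 6(p'(5) - Δ_3) = 60.
Hence M_0 = 437/7, M_1 = -244/7, M_2 = -1, M_3 = -22/7, M_4 = 221/7.
On [4, 5], with p_3(x) = a_3 + b_3·(x - 4) + c_3·(x - 4)² + d_3·(x - 4)³: c_3 = M_3/2 = -11/7, d_3 = (M_4 - M_3)/(6h_3) = 81/14, b_3 = Δ_3 - h_3(2M_3 + M_4)/6 = -115/14.

5.7857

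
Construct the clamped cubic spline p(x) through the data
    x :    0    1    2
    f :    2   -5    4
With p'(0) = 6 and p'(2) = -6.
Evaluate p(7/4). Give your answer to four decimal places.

Put σ_i = p'' at the i-th knot. Here h = (1, 1) and Δ = (-7, 9), so the interior equations h_(i-1)·σ_(i-1) + 2(h_(i-1)+h_i)·σ_i + h_i·σ_(i+1) = 6(Δ_i − Δ_(i-1)) read
  1·σ_0 + 4·σ_1 + 1·σ_2 = 6(Δ_1 - Δ_0) = 96
Clamped end conditions give two more equations: 2h_0·σ_0 + h_0·σ_1 = 6(Δ_0 - p'(0)) = -78 and h_1·σ_1 + 2h_1·σ_2 = 6(p'(2) - Δ_1) = -90.
Solving the tridiagonal system: σ_0 = -69, σ_1 = 60, σ_2 = -75.
On [1, 2], p(x) = -5 + 3/2·(x - 1) + 30·(x - 1)² - 45/2·(x - 1)³.
With (x - 1) = 3/4: p(7/4) = 449/128.

3.5078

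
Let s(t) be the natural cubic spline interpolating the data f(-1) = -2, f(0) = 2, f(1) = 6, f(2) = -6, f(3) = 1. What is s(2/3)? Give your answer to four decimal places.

Let σ_i = s''(x_i). Step sizes h_i = 1, 1, 1, 1; slopes of the chords Δ_i = (y_(i+1) - y_i)/h_i = 4, 4, -12, 7.
  1·σ_0 + 4·σ_1 + 1·σ_2 = 6(Δ_1 - Δ_0) = 0
  1·σ_1 + 4·σ_2 + 1·σ_3 = 6(Δ_2 - Δ_1) = -96
  1·σ_2 + 4·σ_3 + 1·σ_4 = 6(Δ_3 - Δ_2) = 114
Natural end conditions: σ_0 = σ_4 = 0.
Solving the tridiagonal system: σ_0 = 0, σ_1 = 249/28, σ_2 = -249/7, σ_3 = 1047/28, σ_4 = 0.
On [0, 1], s(t) = 2 + 195/28·t + 249/56·t² - 415/56·t³.
With t = 2/3: s(2/3) = 1214/189.

6.4233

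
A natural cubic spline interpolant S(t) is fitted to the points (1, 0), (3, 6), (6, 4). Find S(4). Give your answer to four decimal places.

6.5556

Let M_i = S''(x_i). Step sizes h_i = 2, 3; slopes of the chords Δ_i = (y_(i+1) - y_i)/h_i = 3, -2/3.
  2·M_0 + 10·M_1 + 3·M_2 = 6(Δ_1 - Δ_0) = -22
Natural end conditions: M_0 = M_2 = 0.
Hence M_0 = 0, M_1 = -11/5, M_2 = 0.
On [3, 6], S(t) = 6 + 23/15·(t - 3) - 11/10·(t - 3)² + 11/90·(t - 3)³.
With (t - 3) = 1: S(4) = 59/9.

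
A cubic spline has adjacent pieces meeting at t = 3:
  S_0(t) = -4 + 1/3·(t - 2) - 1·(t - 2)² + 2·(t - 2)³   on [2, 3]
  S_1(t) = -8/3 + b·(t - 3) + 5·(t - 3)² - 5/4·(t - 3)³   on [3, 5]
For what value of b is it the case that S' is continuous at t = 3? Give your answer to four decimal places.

S_0'(t) = 1/3 - 2·(t - 2) + 6·(t - 2)², so S_0'(3) = 13/3. On the right, S_1'(3) = b, so b = 13/3.

4.3333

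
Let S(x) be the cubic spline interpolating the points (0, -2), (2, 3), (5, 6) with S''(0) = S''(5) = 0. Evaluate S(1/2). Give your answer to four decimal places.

-0.6094

Put M_i = S'' at the i-th knot. Here h = (2, 3) and Δ = (5/2, 1), so the interior equations h_(i-1)·M_(i-1) + 2(h_(i-1)+h_i)·M_i + h_i·M_(i+1) = 6(Δ_i − Δ_(i-1)) read
  2·M_0 + 10·M_1 + 3·M_2 = 6(Δ_1 - Δ_0) = -9
Natural end conditions: M_0 = M_2 = 0.
Solving: M_0 = 0, M_1 = -9/10, M_2 = 0.
On [0, 2], S(x) = -2 + 14/5·x + 0·x² - 3/40·x³.
With x = 1/2: S(1/2) = -39/64.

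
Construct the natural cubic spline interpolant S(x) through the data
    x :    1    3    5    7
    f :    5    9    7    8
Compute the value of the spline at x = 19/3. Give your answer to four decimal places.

7.3111

Let σ_i = S''(x_i). Step sizes h_i = 2, 2, 2; slopes of the chords Δ_i = (y_(i+1) - y_i)/h_i = 2, -1, 1/2.
  2·σ_0 + 8·σ_1 + 2·σ_2 = 6(Δ_1 - Δ_0) = -18
  2·σ_1 + 8·σ_2 + 2·σ_3 = 6(Δ_2 - Δ_1) = 9
Natural end conditions: σ_0 = σ_3 = 0.
Forward elimination and back-substitution give σ_0 = 0, σ_1 = -27/10, σ_2 = 9/5, σ_3 = 0.
On [5, 7], S(x) = 7 - 7/10·(x - 5) + 9/10·(x - 5)² - 3/20·(x - 5)³.
With (x - 5) = 4/3: S(19/3) = 329/45.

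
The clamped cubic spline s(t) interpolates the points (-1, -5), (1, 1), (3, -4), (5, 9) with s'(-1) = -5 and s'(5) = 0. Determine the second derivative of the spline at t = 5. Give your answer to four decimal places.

Let M_i = s''(x_i). Step sizes h_i = 2, 2, 2; slopes of the chords Δ_i = (y_(i+1) - y_i)/h_i = 3, -5/2, 13/2.
  2·M_0 + 8·M_1 + 2·M_2 = 6(Δ_1 - Δ_0) = -33
  2·M_1 + 8·M_2 + 2·M_3 = 6(Δ_2 - Δ_1) = 54
Clamped end conditions give two more equations: 2h_0·M_0 + h_0·M_1 = 6(Δ_0 - s'(-1)) = 48 and h_2·M_2 + 2h_2·M_3 = 6(s'(5) - Δ_2) = -39.
Forward elimination and back-substitution give M_0 = 271/15, M_1 = -182/15, M_2 = 419/30, M_3 = -251/15.

-16.7333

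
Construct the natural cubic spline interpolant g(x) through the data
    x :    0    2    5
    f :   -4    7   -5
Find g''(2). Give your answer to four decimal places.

With m_i denoting the second derivative at x_i, h_i = 2, 3, and Δ_i = (y_(i+1) − y_i)/h_i = 11/2, -4:
  2·m_0 + 10·m_1 + 3·m_2 = 6(Δ_1 - Δ_0) = -57
Natural end conditions: m_0 = m_2 = 0.
Forward elimination and back-substitution give m_0 = 0, m_1 = -57/10, m_2 = 0.

-5.7000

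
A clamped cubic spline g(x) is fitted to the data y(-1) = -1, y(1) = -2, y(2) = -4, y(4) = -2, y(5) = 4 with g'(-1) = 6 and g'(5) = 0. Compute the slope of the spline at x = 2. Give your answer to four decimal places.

-1.7419

Write M_i for g''(x_i). With h_i = 2, 1, 2, 1 and divided differences Δ_i = -1/2, -2, 1, 6, the continuity of g' gives the tridiagonal system
  2·M_0 + 6·M_1 + 1·M_2 = 6(Δ_1 - Δ_0) = -9
  1·M_1 + 6·M_2 + 2·M_3 = 6(Δ_2 - Δ_1) = 18
  2·M_2 + 6·M_3 + 1·M_4 = 6(Δ_3 - Δ_2) = 30
Clamped end conditions give two more equations: 2h_0·M_0 + h_0·M_1 = 6(Δ_0 - g'(-1)) = -39 and h_3·M_3 + 2h_3·M_4 = 6(g'(5) - Δ_3) = -36.
Solving the tridiagonal system: M_0 = -1343/124, M_1 = 67/31, M_2 = -19/62, M_3 = 274/31, M_4 = -695/31.
On [2, 4], g'(x) = b_2 + 2c_2·(x - 2) + 3d_2·(x - 2)² with b_2 = Δ_2 - h_2(2M_2 + M_3)/6 = -54/31, c_2 = M_2/2 = -19/124, d_2 = (M_3 - M_2)/(6h_2) = 189/248. So g'(2) = -54/31.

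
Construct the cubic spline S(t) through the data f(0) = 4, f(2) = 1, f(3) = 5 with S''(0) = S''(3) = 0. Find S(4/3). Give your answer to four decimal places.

Put σ_i = S'' at the i-th knot. Here h = (2, 1) and Δ = (-3/2, 4), so the interior equations h_(i-1)·σ_(i-1) + 2(h_(i-1)+h_i)·σ_i + h_i·σ_(i+1) = 6(Δ_i − Δ_(i-1)) read
  2·σ_0 + 6·σ_1 + 1·σ_2 = 6(Δ_1 - Δ_0) = 33
Natural end conditions: σ_0 = σ_2 = 0.
Hence σ_0 = 0, σ_1 = 11/2, σ_2 = 0.
On [0, 2], S(t) = 4 - 10/3·t + 0·t² + 11/24·t³.
With t = 4/3: S(4/3) = 52/81.

0.6420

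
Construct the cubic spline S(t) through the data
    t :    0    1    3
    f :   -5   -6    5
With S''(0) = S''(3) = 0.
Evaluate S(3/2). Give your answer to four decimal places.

-4.6719

Put M_i = S'' at the i-th knot. Here h = (1, 2) and Δ = (-1, 11/2), so the interior equations h_(i-1)·M_(i-1) + 2(h_(i-1)+h_i)·M_i + h_i·M_(i+1) = 6(Δ_i − Δ_(i-1)) read
  1·M_0 + 6·M_1 + 2·M_2 = 6(Δ_1 - Δ_0) = 39
Natural end conditions: M_0 = M_2 = 0.
Hence M_0 = 0, M_1 = 13/2, M_2 = 0.
On [1, 3], S(t) = -6 + 7/6·(t - 1) + 13/4·(t - 1)² - 13/24·(t - 1)³.
With (t - 1) = 1/2: S(3/2) = -299/64.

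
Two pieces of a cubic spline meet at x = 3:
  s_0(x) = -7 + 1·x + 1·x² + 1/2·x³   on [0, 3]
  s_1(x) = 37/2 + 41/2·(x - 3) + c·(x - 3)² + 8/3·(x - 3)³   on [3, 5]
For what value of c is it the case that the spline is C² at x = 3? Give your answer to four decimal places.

5.5000

s_0''(x) = 2 + 3·x, so s_0''(3) = 11. On the right, s_1''(3) = 2c, so c = 11/2.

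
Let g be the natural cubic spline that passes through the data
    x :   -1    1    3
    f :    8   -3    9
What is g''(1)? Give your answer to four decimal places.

Put M_i = g'' at the i-th knot. Here h = (2, 2) and Δ = (-11/2, 6), so the interior equations h_(i-1)·M_(i-1) + 2(h_(i-1)+h_i)·M_i + h_i·M_(i+1) = 6(Δ_i − Δ_(i-1)) read
  2·M_0 + 8·M_1 + 2·M_2 = 6(Δ_1 - Δ_0) = 69
Natural end conditions: M_0 = M_2 = 0.
Hence M_0 = 0, M_1 = 69/8, M_2 = 0.

8.6250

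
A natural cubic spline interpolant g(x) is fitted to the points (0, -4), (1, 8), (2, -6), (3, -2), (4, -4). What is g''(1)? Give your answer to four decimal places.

-50.1429

Put σ_i = g'' at the i-th knot. Here h = (1, 1, 1, 1) and Δ = (12, -14, 4, -2), so the interior equations h_(i-1)·σ_(i-1) + 2(h_(i-1)+h_i)·σ_i + h_i·σ_(i+1) = 6(Δ_i − Δ_(i-1)) read
  1·σ_0 + 4·σ_1 + 1·σ_2 = 6(Δ_1 - Δ_0) = -156
  1·σ_1 + 4·σ_2 + 1·σ_3 = 6(Δ_2 - Δ_1) = 108
  1·σ_2 + 4·σ_3 + 1·σ_4 = 6(Δ_3 - Δ_2) = -36
Natural end conditions: σ_0 = σ_4 = 0.
Forward elimination and back-substitution give σ_0 = 0, σ_1 = -351/7, σ_2 = 312/7, σ_3 = -141/7, σ_4 = 0.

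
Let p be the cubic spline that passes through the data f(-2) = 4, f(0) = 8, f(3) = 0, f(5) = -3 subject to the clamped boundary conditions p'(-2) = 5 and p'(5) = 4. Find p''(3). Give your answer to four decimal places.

-0.3958

With m_i denoting the second derivative at x_i, h_i = 2, 3, 2, and Δ_i = (y_(i+1) − y_i)/h_i = 2, -8/3, -3/2:
  2·m_0 + 10·m_1 + 3·m_2 = 6(Δ_1 - Δ_0) = -28
  3·m_1 + 10·m_2 + 2·m_3 = 6(Δ_2 - Δ_1) = 7
Clamped end conditions give two more equations: 2h_0·m_0 + h_0·m_1 = 6(Δ_0 - p'(-2)) = -18 and h_2·m_2 + 2h_2·m_3 = 6(p'(5) - Δ_2) = 33.
Solving: m_0 = -337/96, m_1 = -95/48, m_2 = -19/48, m_3 = 811/96.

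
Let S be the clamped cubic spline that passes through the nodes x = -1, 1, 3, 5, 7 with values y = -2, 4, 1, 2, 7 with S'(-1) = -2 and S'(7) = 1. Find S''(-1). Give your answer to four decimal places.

Write M_i for S''(x_i). With h_i = 2, 2, 2, 2 and divided differences Δ_i = 3, -3/2, 1/2, 5/2, the continuity of S' gives the tridiagonal system
  2·M_0 + 8·M_1 + 2·M_2 = 6(Δ_1 - Δ_0) = -27
  2·M_1 + 8·M_2 + 2·M_3 = 6(Δ_2 - Δ_1) = 12
  2·M_2 + 8·M_3 + 2·M_4 = 6(Δ_3 - Δ_2) = 12
Clamped end conditions give two more equations: 2h_0·M_0 + h_0·M_1 = 6(Δ_0 - S'(-1)) = 30 and h_3·M_3 + 2h_3·M_4 = 6(S'(7) - Δ_3) = -9.
Solving: M_0 = 1221/112, M_1 = -381/56, M_2 = 45/16, M_3 = 87/56, M_4 = -339/112.

10.9018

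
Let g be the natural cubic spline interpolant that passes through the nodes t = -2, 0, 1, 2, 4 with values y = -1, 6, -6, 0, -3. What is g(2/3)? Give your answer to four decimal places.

Write σ_i for g''(x_i). With h_i = 2, 1, 1, 2 and divided differences Δ_i = 7/2, -12, 6, -3/2, the continuity of g' gives the tridiagonal system
  2·σ_0 + 6·σ_1 + 1·σ_2 = 6(Δ_1 - Δ_0) = -93
  1·σ_1 + 4·σ_2 + 1·σ_3 = 6(Δ_2 - Δ_1) = 108
  1·σ_2 + 6·σ_3 + 2·σ_4 = 6(Δ_3 - Δ_2) = -45
Natural end conditions: σ_0 = σ_4 = 0.
Solving: σ_0 = 0, σ_1 = -236/11, σ_2 = 393/11, σ_3 = -148/11, σ_4 = 0.
On [0, 1], g(t) = 6 - 713/66·t - 118/11·t² + 629/66·t³.
With t = 2/3: g(2/3) = -2803/891.

-3.1459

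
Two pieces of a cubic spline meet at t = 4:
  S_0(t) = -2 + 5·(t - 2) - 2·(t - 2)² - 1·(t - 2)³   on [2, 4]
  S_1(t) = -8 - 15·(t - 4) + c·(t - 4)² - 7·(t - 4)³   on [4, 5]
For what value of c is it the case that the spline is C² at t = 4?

-8

S_0''(t) = -4 - 6·(t - 2), so S_0''(4) = -16. On the right, S_1''(4) = 2c, so c = -8.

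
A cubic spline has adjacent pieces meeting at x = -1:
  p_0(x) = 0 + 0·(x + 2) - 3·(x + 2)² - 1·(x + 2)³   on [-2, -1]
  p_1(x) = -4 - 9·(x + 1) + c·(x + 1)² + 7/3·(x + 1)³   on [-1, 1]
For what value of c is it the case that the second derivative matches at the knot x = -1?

-6

p_0''(x) = -6 - 6·(x + 2), so p_0''(-1) = -12. On the right, p_1''(-1) = 2c, so c = -6.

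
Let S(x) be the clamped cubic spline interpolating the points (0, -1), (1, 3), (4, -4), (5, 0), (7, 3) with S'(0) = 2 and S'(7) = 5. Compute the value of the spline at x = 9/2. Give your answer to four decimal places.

Write M_i for S''(x_i). With h_i = 1, 3, 1, 2 and divided differences Δ_i = 4, -7/3, 4, 3/2, the continuity of S' gives the tridiagonal system
  1·M_0 + 8·M_1 + 3·M_2 = 6(Δ_1 - Δ_0) = -38
  3·M_1 + 8·M_2 + 1·M_3 = 6(Δ_2 - Δ_1) = 38
  1·M_2 + 6·M_3 + 2·M_4 = 6(Δ_3 - Δ_2) = -15
Clamped end conditions give two more equations: 2h_0·M_0 + h_0·M_1 = 6(Δ_0 - S'(0)) = 12 and h_3·M_3 + 2h_3·M_4 = 6(S'(7) - Δ_3) = 21.
Hence M_0 = 237/22, M_1 = -105/11, M_2 = 607/66, M_3 = -229/33, M_4 = 1151/132.
On [4, 5], S(x) = -4 + 23/11·(x - 4) + 607/132·(x - 4)² - 355/132·(x - 4)³.
With (x - 4) = 1/2: S(9/2) = -2261/1056.

-2.1411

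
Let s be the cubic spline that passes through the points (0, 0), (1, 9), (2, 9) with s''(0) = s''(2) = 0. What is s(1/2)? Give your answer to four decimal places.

With M_i denoting the second derivative at x_i, h_i = 1, 1, and Δ_i = (y_(i+1) − y_i)/h_i = 9, 0:
  1·M_0 + 4·M_1 + 1·M_2 = 6(Δ_1 - Δ_0) = -54
Natural end conditions: M_0 = M_2 = 0.
Hence M_0 = 0, M_1 = -27/2, M_2 = 0.
On [0, 1], s(x) = 0 + 45/4·x + 0·x² - 9/4·x³.
With x = 1/2: s(1/2) = 171/32.

5.3438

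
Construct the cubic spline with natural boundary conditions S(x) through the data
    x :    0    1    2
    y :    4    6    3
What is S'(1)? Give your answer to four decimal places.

Put M_i = S'' at the i-th knot. Here h = (1, 1) and Δ = (2, -3), so the interior equations h_(i-1)·M_(i-1) + 2(h_(i-1)+h_i)·M_i + h_i·M_(i+1) = 6(Δ_i − Δ_(i-1)) read
  1·M_0 + 4·M_1 + 1·M_2 = 6(Δ_1 - Δ_0) = -30
Natural end conditions: M_0 = M_2 = 0.
Solving: M_0 = 0, M_1 = -15/2, M_2 = 0.
On [1, 2], S'(x) = b_1 + 2c_1·(x - 1) + 3d_1·(x - 1)² with b_1 = Δ_1 - h_1(2M_1 + M_2)/6 = -1/2, c_1 = M_1/2 = -15/4, d_1 = (M_2 - M_1)/(6h_1) = 5/4. So S'(1) = -1/2.

-0.5000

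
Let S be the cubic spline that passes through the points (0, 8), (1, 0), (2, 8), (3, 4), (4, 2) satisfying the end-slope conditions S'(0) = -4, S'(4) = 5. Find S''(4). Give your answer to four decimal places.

18.1071

Let M_i = S''(x_i). Step sizes h_i = 1, 1, 1, 1; slopes of the chords Δ_i = (y_(i+1) - y_i)/h_i = -8, 8, -4, -2.
  1·M_0 + 4·M_1 + 1·M_2 = 6(Δ_1 - Δ_0) = 96
  1·M_1 + 4·M_2 + 1·M_3 = 6(Δ_2 - Δ_1) = -72
  1·M_2 + 4·M_3 + 1·M_4 = 6(Δ_3 - Δ_2) = 12
Clamped end conditions give two more equations: 2h_0·M_0 + h_0·M_1 = 6(Δ_0 - S'(0)) = -24 and h_3·M_3 + 2h_3·M_4 = 6(S'(4) - Δ_3) = 42.
Solving: M_0 = -885/28, M_1 = 549/14, M_2 = -117/4, M_3 = 81/14, M_4 = 507/28.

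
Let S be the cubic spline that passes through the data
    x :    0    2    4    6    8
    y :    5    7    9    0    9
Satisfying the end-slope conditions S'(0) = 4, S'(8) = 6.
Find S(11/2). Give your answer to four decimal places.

Let M_i = S''(x_i). Step sizes h_i = 2, 2, 2, 2; slopes of the chords Δ_i = (y_(i+1) - y_i)/h_i = 1, 1, -9/2, 9/2.
  2·M_0 + 8·M_1 + 2·M_2 = 6(Δ_1 - Δ_0) = 0
  2·M_1 + 8·M_2 + 2·M_3 = 6(Δ_2 - Δ_1) = -33
  2·M_2 + 8·M_3 + 2·M_4 = 6(Δ_3 - Δ_2) = 54
Clamped end conditions give two more equations: 2h_0·M_0 + h_0·M_1 = 6(Δ_0 - S'(0)) = -18 and h_3·M_3 + 2h_3·M_4 = 6(S'(8) - Δ_3) = 9.
Forward elimination and back-substitution give M_0 = -173/28, M_1 = 47/14, M_2 = -29/4, M_3 = 64/7, M_4 = -65/28.
On [4, 6], S(x) = 9 - 19/7·(x - 4) - 29/8·(x - 4)² + 153/112·(x - 4)³.
With (x - 4) = 3/2: S(11/2) = 177/128.

1.3828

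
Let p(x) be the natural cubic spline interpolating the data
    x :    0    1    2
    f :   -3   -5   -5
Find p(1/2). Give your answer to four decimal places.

-4.1875

With M_i denoting the second derivative at x_i, h_i = 1, 1, and Δ_i = (y_(i+1) − y_i)/h_i = -2, 0:
  1·M_0 + 4·M_1 + 1·M_2 = 6(Δ_1 - Δ_0) = 12
Natural end conditions: M_0 = M_2 = 0.
Hence M_0 = 0, M_1 = 3, M_2 = 0.
On [0, 1], p(x) = -3 - 5/2·x + 0·x² + 1/2·x³.
With x = 1/2: p(1/2) = -67/16.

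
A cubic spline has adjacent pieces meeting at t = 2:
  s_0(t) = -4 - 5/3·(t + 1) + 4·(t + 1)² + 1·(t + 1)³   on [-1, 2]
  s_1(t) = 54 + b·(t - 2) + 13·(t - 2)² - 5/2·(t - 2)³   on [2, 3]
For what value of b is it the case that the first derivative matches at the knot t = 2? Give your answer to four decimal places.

s_0'(t) = -5/3 + 8·(t + 1) + 3·(t + 1)², so s_0'(2) = 148/3. On the right, s_1'(2) = b, so b = 148/3.

49.3333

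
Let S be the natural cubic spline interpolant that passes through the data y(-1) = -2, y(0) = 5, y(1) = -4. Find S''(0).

Let σ_i = S''(x_i). Step sizes h_i = 1, 1; slopes of the chords Δ_i = (y_(i+1) - y_i)/h_i = 7, -9.
  1·σ_0 + 4·σ_1 + 1·σ_2 = 6(Δ_1 - Δ_0) = -96
Natural end conditions: σ_0 = σ_2 = 0.
Forward elimination and back-substitution give σ_0 = 0, σ_1 = -24, σ_2 = 0.

-24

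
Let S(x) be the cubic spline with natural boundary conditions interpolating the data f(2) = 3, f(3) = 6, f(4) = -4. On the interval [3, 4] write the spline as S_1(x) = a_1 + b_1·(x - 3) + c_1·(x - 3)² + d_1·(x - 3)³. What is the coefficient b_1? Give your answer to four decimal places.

-3.5000

Let M_i = S''(x_i). Step sizes h_i = 1, 1; slopes of the chords Δ_i = (y_(i+1) - y_i)/h_i = 3, -10.
  1·M_0 + 4·M_1 + 1·M_2 = 6(Δ_1 - Δ_0) = -78
Natural end conditions: M_0 = M_2 = 0.
Solving the tridiagonal system: M_0 = 0, M_1 = -39/2, M_2 = 0.
On [3, 4], with S_1(x) = a_1 + b_1·(x - 3) + c_1·(x - 3)² + d_1·(x - 3)³: c_1 = M_1/2 = -39/4, d_1 = (M_2 - M_1)/(6h_1) = 13/4, b_1 = Δ_1 - h_1(2M_1 + M_2)/6 = -7/2.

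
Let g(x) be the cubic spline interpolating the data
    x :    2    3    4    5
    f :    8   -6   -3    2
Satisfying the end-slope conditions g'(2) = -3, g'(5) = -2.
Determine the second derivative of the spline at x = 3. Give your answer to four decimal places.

39.0667

Let M_i = g''(x_i). Step sizes h_i = 1, 1, 1; slopes of the chords Δ_i = (y_(i+1) - y_i)/h_i = -14, 3, 5.
  1·M_0 + 4·M_1 + 1·M_2 = 6(Δ_1 - Δ_0) = 102
  1·M_1 + 4·M_2 + 1·M_3 = 6(Δ_2 - Δ_1) = 12
Clamped end conditions give two more equations: 2h_0·M_0 + h_0·M_1 = 6(Δ_0 - g'(2)) = -66 and h_2·M_2 + 2h_2·M_3 = 6(g'(5) - Δ_2) = -42.
Hence M_0 = -788/15, M_1 = 586/15, M_2 = -26/15, M_3 = -302/15.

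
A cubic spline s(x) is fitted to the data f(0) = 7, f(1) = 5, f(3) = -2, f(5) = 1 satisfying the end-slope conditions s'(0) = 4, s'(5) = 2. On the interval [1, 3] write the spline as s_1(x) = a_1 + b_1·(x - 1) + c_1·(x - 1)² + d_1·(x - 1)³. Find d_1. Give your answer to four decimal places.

0.3207

Put M_i = s'' at the i-th knot. Here h = (1, 2, 2) and Δ = (-2, -7/2, 3/2), so the interior equations h_(i-1)·M_(i-1) + 2(h_(i-1)+h_i)·M_i + h_i·M_(i+1) = 6(Δ_i − Δ_(i-1)) read
  1·M_0 + 6·M_1 + 2·M_2 = 6(Δ_1 - Δ_0) = -9
  2·M_1 + 8·M_2 + 2·M_3 = 6(Δ_2 - Δ_1) = 30
Clamped end conditions give two more equations: 2h_0·M_0 + h_0·M_1 = 6(Δ_0 - s'(0)) = -36 and h_2·M_2 + 2h_2·M_3 = 6(s'(5) - Δ_2) = 3.
Solving the tridiagonal system: M_0 = -416/23, M_1 = 4/23, M_2 = 185/46, M_3 = -29/23.
On [1, 3], with s_1(x) = a_1 + b_1·(x - 1) + c_1·(x - 1)² + d_1·(x - 1)³: c_1 = M_1/2 = 2/23, d_1 = (M_2 - M_1)/(6h_1) = 59/184, b_1 = Δ_1 - h_1(2M_1 + M_2)/6 = -114/23.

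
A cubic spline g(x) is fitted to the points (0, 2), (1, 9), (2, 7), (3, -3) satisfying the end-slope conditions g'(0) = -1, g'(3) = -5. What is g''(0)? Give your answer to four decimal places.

33.3333

Let M_i = g''(x_i). Step sizes h_i = 1, 1, 1; slopes of the chords Δ_i = (y_(i+1) - y_i)/h_i = 7, -2, -10.
  1·M_0 + 4·M_1 + 1·M_2 = 6(Δ_1 - Δ_0) = -54
  1·M_1 + 4·M_2 + 1·M_3 = 6(Δ_2 - Δ_1) = -48
Clamped end conditions give two more equations: 2h_0·M_0 + h_0·M_1 = 6(Δ_0 - g'(0)) = 48 and h_2·M_2 + 2h_2·M_3 = 6(g'(3) - Δ_2) = 30.
Solving: M_0 = 100/3, M_1 = -56/3, M_2 = -38/3, M_3 = 64/3.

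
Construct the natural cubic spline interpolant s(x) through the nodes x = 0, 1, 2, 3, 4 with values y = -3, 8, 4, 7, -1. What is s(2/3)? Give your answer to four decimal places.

Let σ_i = s''(x_i). Step sizes h_i = 1, 1, 1, 1; slopes of the chords Δ_i = (y_(i+1) - y_i)/h_i = 11, -4, 3, -8.
  1·σ_0 + 4·σ_1 + 1·σ_2 = 6(Δ_1 - Δ_0) = -90
  1·σ_1 + 4·σ_2 + 1·σ_3 = 6(Δ_2 - Δ_1) = 42
  1·σ_2 + 4·σ_3 + 1·σ_4 = 6(Δ_3 - Δ_2) = -66
Natural end conditions: σ_0 = σ_4 = 0.
Solving the tridiagonal system: σ_0 = 0, σ_1 = -198/7, σ_2 = 162/7, σ_3 = -156/7, σ_4 = 0.
On [0, 1], s(x) = -3 + 110/7·x + 0·x² - 33/7·x³.
With x = 2/3: s(2/3) = 383/63.

6.0794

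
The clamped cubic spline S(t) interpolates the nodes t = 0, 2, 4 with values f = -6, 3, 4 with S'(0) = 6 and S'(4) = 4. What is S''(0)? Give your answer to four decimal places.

Write M_i for S''(x_i). With h_i = 2, 2 and divided differences Δ_i = 9/2, 1/2, the continuity of S' gives the tridiagonal system
  2·M_0 + 8·M_1 + 2·M_2 = 6(Δ_1 - Δ_0) = -24
Clamped end conditions give two more equations: 2h_0·M_0 + h_0·M_1 = 6(Δ_0 - S'(0)) = -9 and h_1·M_1 + 2h_1·M_2 = 6(S'(4) - Δ_1) = 21.
Solving: M_0 = 1/4, M_1 = -5, M_2 = 31/4.

0.2500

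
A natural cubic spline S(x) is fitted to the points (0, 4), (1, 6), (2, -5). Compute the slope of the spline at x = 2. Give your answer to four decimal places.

Let M_i = S''(x_i). Step sizes h_i = 1, 1; slopes of the chords Δ_i = (y_(i+1) - y_i)/h_i = 2, -11.
  1·M_0 + 4·M_1 + 1·M_2 = 6(Δ_1 - Δ_0) = -78
Natural end conditions: M_0 = M_2 = 0.
Forward elimination and back-substitution give M_0 = 0, M_1 = -39/2, M_2 = 0.
On [1, 2], S'(x) = b_1 + 2c_1·(x - 1) + 3d_1·(x - 1)² with b_1 = Δ_1 - h_1(2M_1 + M_2)/6 = -9/2, c_1 = M_1/2 = -39/4, d_1 = (M_2 - M_1)/(6h_1) = 13/4. So S'(2) = -57/4.

-14.2500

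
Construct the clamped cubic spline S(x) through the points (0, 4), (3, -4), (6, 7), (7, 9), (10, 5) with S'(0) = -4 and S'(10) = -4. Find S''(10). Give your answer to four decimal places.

-1.9403

Put M_i = S'' at the i-th knot. Here h = (3, 3, 1, 3) and Δ = (-8/3, 11/3, 2, -4/3), so the interior equations h_(i-1)·M_(i-1) + 2(h_(i-1)+h_i)·M_i + h_i·M_(i+1) = 6(Δ_i − Δ_(i-1)) read
  3·M_0 + 12·M_1 + 3·M_2 = 6(Δ_1 - Δ_0) = 38
  3·M_1 + 8·M_2 + 1·M_3 = 6(Δ_2 - Δ_1) = -10
  1·M_2 + 8·M_3 + 3·M_4 = 6(Δ_3 - Δ_2) = -20
Clamped end conditions give two more equations: 2h_0·M_0 + h_0·M_1 = 6(Δ_0 - S'(0)) = 8 and h_3·M_3 + 2h_3·M_4 = 6(S'(10) - Δ_3) = -16.
Solving: M_0 = -69/106, M_1 = 631/159, M_2 = -271/106, M_3 = -77/53, M_4 = -617/318.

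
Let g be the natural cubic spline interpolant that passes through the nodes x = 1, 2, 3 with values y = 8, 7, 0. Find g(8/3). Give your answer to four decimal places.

Write m_i for g''(x_i). With h_i = 1, 1 and divided differences Δ_i = -1, -7, the continuity of g' gives the tridiagonal system
  1·m_0 + 4·m_1 + 1·m_2 = 6(Δ_1 - Δ_0) = -36
Natural end conditions: m_0 = m_2 = 0.
Forward elimination and back-substitution give m_0 = 0, m_1 = -9, m_2 = 0.
On [2, 3], g(x) = 7 - 4·(x - 2) - 9/2·(x - 2)² + 3/2·(x - 2)³.
With (x - 2) = 2/3: g(8/3) = 25/9.

2.7778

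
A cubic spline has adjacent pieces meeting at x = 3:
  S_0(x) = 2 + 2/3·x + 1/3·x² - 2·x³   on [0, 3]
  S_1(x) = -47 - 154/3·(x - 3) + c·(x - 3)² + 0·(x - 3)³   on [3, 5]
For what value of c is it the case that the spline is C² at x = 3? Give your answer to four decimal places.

S_0''(x) = 2/3 - 12·x, so S_0''(3) = -106/3. On the right, S_1''(3) = 2c, so c = -53/3.

-17.6667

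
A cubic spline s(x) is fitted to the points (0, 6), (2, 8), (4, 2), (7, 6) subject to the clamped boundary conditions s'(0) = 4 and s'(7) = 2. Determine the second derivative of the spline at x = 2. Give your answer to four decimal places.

With m_i denoting the second derivative at x_i, h_i = 2, 2, 3, and Δ_i = (y_(i+1) − y_i)/h_i = 1, -3, 4/3:
  2·m_0 + 8·m_1 + 2·m_2 = 6(Δ_1 - Δ_0) = -24
  2·m_1 + 10·m_2 + 3·m_3 = 6(Δ_2 - Δ_1) = 26
Clamped end conditions give two more equations: 2h_0·m_0 + h_0·m_1 = 6(Δ_0 - s'(0)) = -18 and h_2·m_2 + 2h_2·m_3 = 6(s'(7) - Δ_2) = 4.
Hence m_0 = -108/37, m_1 = -117/37, m_2 = 132/37, m_3 = -124/111.

-3.1622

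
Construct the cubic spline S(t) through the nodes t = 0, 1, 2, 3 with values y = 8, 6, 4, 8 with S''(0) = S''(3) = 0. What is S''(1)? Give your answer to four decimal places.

-2.4000

Put m_i = S'' at the i-th knot. Here h = (1, 1, 1) and Δ = (-2, -2, 4), so the interior equations h_(i-1)·m_(i-1) + 2(h_(i-1)+h_i)·m_i + h_i·m_(i+1) = 6(Δ_i − Δ_(i-1)) read
  1·m_0 + 4·m_1 + 1·m_2 = 6(Δ_1 - Δ_0) = 0
  1·m_1 + 4·m_2 + 1·m_3 = 6(Δ_2 - Δ_1) = 36
Natural end conditions: m_0 = m_3 = 0.
Forward elimination and back-substitution give m_0 = 0, m_1 = -12/5, m_2 = 48/5, m_3 = 0.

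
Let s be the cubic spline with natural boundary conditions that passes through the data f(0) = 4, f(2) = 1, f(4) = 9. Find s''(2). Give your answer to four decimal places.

Put m_i = s'' at the i-th knot. Here h = (2, 2) and Δ = (-3/2, 4), so the interior equations h_(i-1)·m_(i-1) + 2(h_(i-1)+h_i)·m_i + h_i·m_(i+1) = 6(Δ_i − Δ_(i-1)) read
  2·m_0 + 8·m_1 + 2·m_2 = 6(Δ_1 - Δ_0) = 33
Natural end conditions: m_0 = m_2 = 0.
Solving the tridiagonal system: m_0 = 0, m_1 = 33/8, m_2 = 0.

4.1250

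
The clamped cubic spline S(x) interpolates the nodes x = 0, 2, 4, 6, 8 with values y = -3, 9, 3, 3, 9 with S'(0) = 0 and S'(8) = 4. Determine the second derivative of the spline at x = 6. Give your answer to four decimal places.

Let M_i = S''(x_i). Step sizes h_i = 2, 2, 2, 2; slopes of the chords Δ_i = (y_(i+1) - y_i)/h_i = 6, -3, 0, 3.
  2·M_0 + 8·M_1 + 2·M_2 = 6(Δ_1 - Δ_0) = -54
  2·M_1 + 8·M_2 + 2·M_3 = 6(Δ_2 - Δ_1) = 18
  2·M_2 + 8·M_3 + 2·M_4 = 6(Δ_3 - Δ_2) = 18
Clamped end conditions give two more equations: 2h_0·M_0 + h_0·M_1 = 6(Δ_0 - S'(0)) = 36 and h_3·M_3 + 2h_3·M_4 = 6(S'(8) - Δ_3) = 6.
Forward elimination and back-substitution give M_0 = 104/7, M_1 = -82/7, M_2 = 5, M_3 = 5/7, M_4 = 8/7.

0.7143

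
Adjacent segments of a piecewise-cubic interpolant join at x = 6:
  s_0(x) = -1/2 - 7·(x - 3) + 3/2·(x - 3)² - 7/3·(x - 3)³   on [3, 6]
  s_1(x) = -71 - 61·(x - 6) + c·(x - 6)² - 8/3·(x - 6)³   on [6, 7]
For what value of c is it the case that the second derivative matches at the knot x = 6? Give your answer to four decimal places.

-19.5000

s_0''(x) = 3 - 14·(x - 3), so s_0''(6) = -39. On the right, s_1''(6) = 2c, so c = -39/2.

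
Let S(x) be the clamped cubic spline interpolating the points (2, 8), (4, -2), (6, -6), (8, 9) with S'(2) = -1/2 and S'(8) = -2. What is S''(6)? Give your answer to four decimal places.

Write M_i for S''(x_i). With h_i = 2, 2, 2 and divided differences Δ_i = -5, -2, 15/2, the continuity of S' gives the tridiagonal system
  2·M_0 + 8·M_1 + 2·M_2 = 6(Δ_1 - Δ_0) = 18
  2·M_1 + 8·M_2 + 2·M_3 = 6(Δ_2 - Δ_1) = 57
Clamped end conditions give two more equations: 2h_0·M_0 + h_0·M_1 = 6(Δ_0 - S'(2)) = -27 and h_2·M_2 + 2h_2·M_3 = 6(S'(8) - Δ_2) = -57.
Forward elimination and back-substitution give M_0 = -73/10, M_1 = 11/10, M_2 = 119/10, M_3 = -101/5.

11.9000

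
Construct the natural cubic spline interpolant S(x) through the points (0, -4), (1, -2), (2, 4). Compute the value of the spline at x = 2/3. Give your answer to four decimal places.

-3.0370

Write m_i for S''(x_i). With h_i = 1, 1 and divided differences Δ_i = 2, 6, the continuity of S' gives the tridiagonal system
  1·m_0 + 4·m_1 + 1·m_2 = 6(Δ_1 - Δ_0) = 24
Natural end conditions: m_0 = m_2 = 0.
Solving the tridiagonal system: m_0 = 0, m_1 = 6, m_2 = 0.
On [0, 1], S(x) = -4 + 1·x + 0·x² + 1·x³.
With x = 2/3: S(2/3) = -82/27.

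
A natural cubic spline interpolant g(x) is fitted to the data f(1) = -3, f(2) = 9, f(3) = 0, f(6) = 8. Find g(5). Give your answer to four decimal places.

Let σ_i = g''(x_i). Step sizes h_i = 1, 1, 3; slopes of the chords Δ_i = (y_(i+1) - y_i)/h_i = 12, -9, 8/3.
  1·σ_0 + 4·σ_1 + 1·σ_2 = 6(Δ_1 - Δ_0) = -126
  1·σ_1 + 8·σ_2 + 3·σ_3 = 6(Δ_2 - Δ_1) = 70
Natural end conditions: σ_0 = σ_3 = 0.
Solving: σ_0 = 0, σ_1 = -1078/31, σ_2 = 406/31, σ_3 = 0.
On [3, 6], g(x) = 0 - 970/93·(x - 3) + 203/31·(x - 3)² - 203/279·(x - 3)³.
With (x - 3) = 2: g(5) = -136/279.

-0.4875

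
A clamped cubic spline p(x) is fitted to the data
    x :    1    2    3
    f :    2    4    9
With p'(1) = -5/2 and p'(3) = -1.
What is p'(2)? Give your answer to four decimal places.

Let m_i = p''(x_i). Step sizes h_i = 1, 1; slopes of the chords Δ_i = (y_(i+1) - y_i)/h_i = 2, 5.
  1·m_0 + 4·m_1 + 1·m_2 = 6(Δ_1 - Δ_0) = 18
Clamped end conditions give two more equations: 2h_0·m_0 + h_0·m_1 = 6(Δ_0 - p'(1)) = 27 and h_1·m_1 + 2h_1·m_2 = 6(p'(3) - Δ_1) = -36.
Solving: m_0 = 39/4, m_1 = 15/2, m_2 = -87/4.
On [2, 3], p'(x) = b_1 + 2c_1·(x - 2) + 3d_1·(x - 2)² with b_1 = Δ_1 - h_1(2m_1 + m_2)/6 = 49/8, c_1 = m_1/2 = 15/4, d_1 = (m_2 - m_1)/(6h_1) = -39/8. So p'(2) = 49/8.

6.1250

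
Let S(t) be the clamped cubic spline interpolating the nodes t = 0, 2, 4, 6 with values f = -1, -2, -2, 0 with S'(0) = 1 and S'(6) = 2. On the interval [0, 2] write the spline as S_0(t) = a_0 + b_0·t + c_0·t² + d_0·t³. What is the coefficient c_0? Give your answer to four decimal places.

Write M_i for S''(x_i). With h_i = 2, 2, 2 and divided differences Δ_i = -1/2, 0, 1, the continuity of S' gives the tridiagonal system
  2·M_0 + 8·M_1 + 2·M_2 = 6(Δ_1 - Δ_0) = 3
  2·M_1 + 8·M_2 + 2·M_3 = 6(Δ_2 - Δ_1) = 6
Clamped end conditions give two more equations: 2h_0·M_0 + h_0·M_1 = 6(Δ_0 - S'(0)) = -9 and h_2·M_2 + 2h_2·M_3 = 6(S'(6) - Δ_2) = 6.
Hence M_0 = -83/30, M_1 = 31/30, M_2 = 2/15, M_3 = 43/30.
On [0, 2], with S_0(t) = a_0 + b_0·t + c_0·t² + d_0·t³: c_0 = M_0/2 = -83/60, d_0 = (M_1 - M_0)/(6h_0) = 19/60, b_0 = Δ_0 - h_0(2M_0 + M_1)/6 = 1.

-1.3833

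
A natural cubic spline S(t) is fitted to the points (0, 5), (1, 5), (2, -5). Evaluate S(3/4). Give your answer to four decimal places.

5.8203

Let σ_i = S''(x_i). Step sizes h_i = 1, 1; slopes of the chords Δ_i = (y_(i+1) - y_i)/h_i = 0, -10.
  1·σ_0 + 4·σ_1 + 1·σ_2 = 6(Δ_1 - Δ_0) = -60
Natural end conditions: σ_0 = σ_2 = 0.
Forward elimination and back-substitution give σ_0 = 0, σ_1 = -15, σ_2 = 0.
On [0, 1], S(t) = 5 + 5/2·t + 0·t² - 5/2·t³.
With t = 3/4: S(3/4) = 745/128.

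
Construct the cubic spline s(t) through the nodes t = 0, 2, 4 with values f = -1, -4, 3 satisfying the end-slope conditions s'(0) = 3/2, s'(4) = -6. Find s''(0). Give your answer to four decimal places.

With σ_i denoting the second derivative at x_i, h_i = 2, 2, and Δ_i = (y_(i+1) − y_i)/h_i = -3/2, 7/2:
  2·σ_0 + 8·σ_1 + 2·σ_2 = 6(Δ_1 - Δ_0) = 30
Clamped end conditions give two more equations: 2h_0·σ_0 + h_0·σ_1 = 6(Δ_0 - s'(0)) = -18 and h_1·σ_1 + 2h_1·σ_2 = 6(s'(4) - Δ_1) = -57.
Hence σ_0 = -81/8, σ_1 = 45/4, σ_2 = -159/8.

-10.1250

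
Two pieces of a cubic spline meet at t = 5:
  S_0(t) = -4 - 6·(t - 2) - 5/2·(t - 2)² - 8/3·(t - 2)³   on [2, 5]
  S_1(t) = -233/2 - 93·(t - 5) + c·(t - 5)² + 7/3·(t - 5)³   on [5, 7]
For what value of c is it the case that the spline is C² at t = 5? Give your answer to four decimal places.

-26.5000

S_0''(t) = -5 - 16·(t - 2), so S_0''(5) = -53. On the right, S_1''(5) = 2c, so c = -53/2.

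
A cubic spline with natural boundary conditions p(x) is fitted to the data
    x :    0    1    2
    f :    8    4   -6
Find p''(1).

Let σ_i = p''(x_i). Step sizes h_i = 1, 1; slopes of the chords Δ_i = (y_(i+1) - y_i)/h_i = -4, -10.
  1·σ_0 + 4·σ_1 + 1·σ_2 = 6(Δ_1 - Δ_0) = -36
Natural end conditions: σ_0 = σ_2 = 0.
Hence σ_0 = 0, σ_1 = -9, σ_2 = 0.

-9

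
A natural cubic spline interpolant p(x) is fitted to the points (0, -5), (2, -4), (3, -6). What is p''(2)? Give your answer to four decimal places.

-2.5000

Let M_i = p''(x_i). Step sizes h_i = 2, 1; slopes of the chords Δ_i = (y_(i+1) - y_i)/h_i = 1/2, -2.
  2·M_0 + 6·M_1 + 1·M_2 = 6(Δ_1 - Δ_0) = -15
Natural end conditions: M_0 = M_2 = 0.
Solving the tridiagonal system: M_0 = 0, M_1 = -5/2, M_2 = 0.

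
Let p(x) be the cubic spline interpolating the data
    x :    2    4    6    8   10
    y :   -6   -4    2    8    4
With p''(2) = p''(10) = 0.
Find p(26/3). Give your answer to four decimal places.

With M_i denoting the second derivative at x_i, h_i = 2, 2, 2, 2, and Δ_i = (y_(i+1) − y_i)/h_i = 1, 3, 3, -2:
  2·M_0 + 8·M_1 + 2·M_2 = 6(Δ_1 - Δ_0) = 12
  2·M_1 + 8·M_2 + 2·M_3 = 6(Δ_2 - Δ_1) = 0
  2·M_2 + 8·M_3 + 2·M_4 = 6(Δ_3 - Δ_2) = -30
Natural end conditions: M_0 = M_4 = 0.
Solving: M_0 = 0, M_1 = 75/56, M_2 = 9/14, M_3 = -219/56, M_4 = 0.
On [8, 10], p(x) = 8 + 17/28·(x - 8) - 219/112·(x - 8)² + 73/224·(x - 8)³.
With (x - 8) = 2/3: p(26/3) = 2885/378.

7.6323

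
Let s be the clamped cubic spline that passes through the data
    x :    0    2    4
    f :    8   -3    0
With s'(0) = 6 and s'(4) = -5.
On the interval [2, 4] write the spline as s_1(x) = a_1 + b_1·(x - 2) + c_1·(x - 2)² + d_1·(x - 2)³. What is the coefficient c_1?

8

Write M_i for s''(x_i). With h_i = 2, 2 and divided differences Δ_i = -11/2, 3/2, the continuity of s' gives the tridiagonal system
  2·M_0 + 8·M_1 + 2·M_2 = 6(Δ_1 - Δ_0) = 42
Clamped end conditions give two more equations: 2h_0·M_0 + h_0·M_1 = 6(Δ_0 - s'(0)) = -69 and h_1·M_1 + 2h_1·M_2 = 6(s'(4) - Δ_1) = -39.
Solving: M_0 = -101/4, M_1 = 16, M_2 = -71/4.
On [2, 4], with s_1(x) = a_1 + b_1·(x - 2) + c_1·(x - 2)² + d_1·(x - 2)³: c_1 = M_1/2 = 8, d_1 = (M_2 - M_1)/(6h_1) = -45/16, b_1 = Δ_1 - h_1(2M_1 + M_2)/6 = -13/4.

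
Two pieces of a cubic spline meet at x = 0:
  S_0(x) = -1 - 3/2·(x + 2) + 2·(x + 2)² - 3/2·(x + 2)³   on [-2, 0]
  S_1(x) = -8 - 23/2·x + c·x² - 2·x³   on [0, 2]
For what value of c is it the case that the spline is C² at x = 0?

-7

S_0''(x) = 4 - 9·(x + 2), so S_0''(0) = -14. On the right, S_1''(0) = 2c, so c = -7.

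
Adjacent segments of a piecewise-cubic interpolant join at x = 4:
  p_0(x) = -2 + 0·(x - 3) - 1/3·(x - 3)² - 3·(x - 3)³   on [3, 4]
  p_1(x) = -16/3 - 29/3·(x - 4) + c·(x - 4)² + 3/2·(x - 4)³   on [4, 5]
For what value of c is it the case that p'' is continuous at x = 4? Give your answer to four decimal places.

-9.3333

p_0''(x) = -2/3 - 18·(x - 3), so p_0''(4) = -56/3. On the right, p_1''(4) = 2c, so c = -28/3.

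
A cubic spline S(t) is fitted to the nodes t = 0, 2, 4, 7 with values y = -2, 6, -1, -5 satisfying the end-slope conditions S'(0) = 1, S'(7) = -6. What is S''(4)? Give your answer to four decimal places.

5.3514

Let M_i = S''(x_i). Step sizes h_i = 2, 2, 3; slopes of the chords Δ_i = (y_(i+1) - y_i)/h_i = 4, -7/2, -4/3.
  2·M_0 + 8·M_1 + 2·M_2 = 6(Δ_1 - Δ_0) = -45
  2·M_1 + 10·M_2 + 3·M_3 = 6(Δ_2 - Δ_1) = 13
Clamped end conditions give two more equations: 2h_0·M_0 + h_0·M_1 = 6(Δ_0 - S'(0)) = 18 and h_2·M_2 + 2h_2·M_3 = 6(S'(7) - Δ_2) = -28.
Solving: M_0 = 675/74, M_1 = -342/37, M_2 = 198/37, M_3 = -815/111.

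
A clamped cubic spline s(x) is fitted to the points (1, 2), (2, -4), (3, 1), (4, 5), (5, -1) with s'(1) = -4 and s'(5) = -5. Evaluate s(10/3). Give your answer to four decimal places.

With M_i denoting the second derivative at x_i, h_i = 1, 1, 1, 1, and Δ_i = (y_(i+1) − y_i)/h_i = -6, 5, 4, -6:
  1·M_0 + 4·M_1 + 1·M_2 = 6(Δ_1 - Δ_0) = 66
  1·M_1 + 4·M_2 + 1·M_3 = 6(Δ_2 - Δ_1) = -6
  1·M_2 + 4·M_3 + 1·M_4 = 6(Δ_3 - Δ_2) = -60
Clamped end conditions give two more equations: 2h_0·M_0 + h_0·M_1 = 6(Δ_0 - s'(1)) = -12 and h_3·M_3 + 2h_3·M_4 = 6(s'(5) - Δ_3) = 6.
Solving the tridiagonal system: M_0 = -233/14, M_1 = 149/7, M_2 = -5/2, M_3 = -121/7, M_4 = 163/14.
On [3, 4], s(x) = 1 + 54/7·(x - 3) - 5/4·(x - 3)² - 69/28·(x - 3)³.
With (x - 3) = 1/3: s(10/3) = 421/126.

3.3413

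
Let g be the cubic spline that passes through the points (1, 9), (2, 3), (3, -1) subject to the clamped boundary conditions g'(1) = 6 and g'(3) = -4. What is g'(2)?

-8

Write M_i for g''(x_i). With h_i = 1, 1 and divided differences Δ_i = -6, -4, the continuity of g' gives the tridiagonal system
  1·M_0 + 4·M_1 + 1·M_2 = 6(Δ_1 - Δ_0) = 12
Clamped end conditions give two more equations: 2h_0·M_0 + h_0·M_1 = 6(Δ_0 - g'(1)) = -72 and h_1·M_1 + 2h_1·M_2 = 6(g'(3) - Δ_1) = 0.
Forward elimination and back-substitution give M_0 = -44, M_1 = 16, M_2 = -8.
On [2, 3], g'(x) = b_1 + 2c_1·(x - 2) + 3d_1·(x - 2)² with b_1 = Δ_1 - h_1(2M_1 + M_2)/6 = -8, c_1 = M_1/2 = 8, d_1 = (M_2 - M_1)/(6h_1) = -4. So g'(2) = -8.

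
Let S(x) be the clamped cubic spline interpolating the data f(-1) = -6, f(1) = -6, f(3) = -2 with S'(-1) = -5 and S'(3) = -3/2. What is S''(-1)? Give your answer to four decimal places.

Write m_i for S''(x_i). With h_i = 2, 2 and divided differences Δ_i = 0, 2, the continuity of S' gives the tridiagonal system
  2·m_0 + 8·m_1 + 2·m_2 = 6(Δ_1 - Δ_0) = 12
Clamped end conditions give two more equations: 2h_0·m_0 + h_0·m_1 = 6(Δ_0 - S'(-1)) = 30 and h_1·m_1 + 2h_1·m_2 = 6(S'(3) - Δ_1) = -21.
Hence m_0 = 55/8, m_1 = 5/4, m_2 = -47/8.

6.8750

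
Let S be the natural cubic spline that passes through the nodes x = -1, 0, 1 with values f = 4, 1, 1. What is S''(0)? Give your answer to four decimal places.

Let M_i = S''(x_i). Step sizes h_i = 1, 1; slopes of the chords Δ_i = (y_(i+1) - y_i)/h_i = -3, 0.
  1·M_0 + 4·M_1 + 1·M_2 = 6(Δ_1 - Δ_0) = 18
Natural end conditions: M_0 = M_2 = 0.
Forward elimination and back-substitution give M_0 = 0, M_1 = 9/2, M_2 = 0.

4.5000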